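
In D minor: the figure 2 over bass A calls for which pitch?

Bb

Counting 1 letter step above A lands on B; in D minor, that letter is Bb.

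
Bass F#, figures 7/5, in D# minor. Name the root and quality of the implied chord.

The figures 7/5 indicate a seventh chord in root position.
In root position the bass is the root, so the root is F#.
The chord tones are F#, A#, C#, E#, giving F# major seventh.

F# major seventh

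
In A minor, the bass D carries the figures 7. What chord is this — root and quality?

D minor seventh

The figures 7 indicate a seventh chord in root position.
In root position the bass is the root, so the root is D.
The chord tones are D, F, A, C, giving D minor seventh.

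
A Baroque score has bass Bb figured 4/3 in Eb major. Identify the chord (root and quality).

Eb major seventh

The figures 4/3 indicate a seventh chord in second inversion.
In second inversion the root lies a fourth above the bass: a fourth above Bb in Eb major is Eb.
The chord tones are Bb, D, Eb, G, giving Eb major seventh.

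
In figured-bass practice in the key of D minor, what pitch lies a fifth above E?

Bb

Counting 4 letter steps above E lands on B; in D minor, that letter is Bb.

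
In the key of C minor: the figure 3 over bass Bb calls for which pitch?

D

Counting 2 letter steps above Bb lands on D; in C minor, that letter is D.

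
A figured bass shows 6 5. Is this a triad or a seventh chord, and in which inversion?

6 5 is shorthand for 6/5/3.
Intervals of 6/5/3 above the bass form a seventh chord; the bass is the third, so this is first inversion.

seventh chord, first inversion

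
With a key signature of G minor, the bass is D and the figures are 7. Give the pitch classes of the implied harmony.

The written figures 7 are shorthand for 7/5/3: the 5/3 are implied.
A third above D in this key is F.
A fifth above D in this key is A.
A seventh above D in this key is C.
Together with the bass D, this spells D minor seventh in root position.

D, F, A, C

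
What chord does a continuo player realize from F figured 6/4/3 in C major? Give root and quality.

The figures 6/4/3 indicate a seventh chord in second inversion.
In second inversion the root lies a fourth above the bass: a fourth above F in C major is B.
The chord tones are F, A, B, D, giving B half-diminished seventh.

B half-diminished seventh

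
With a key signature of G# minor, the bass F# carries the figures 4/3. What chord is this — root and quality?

The figures 4/3 indicate a seventh chord in second inversion.
In second inversion the root lies a fourth above the bass: a fourth above F# in G# minor is B.
The chord tones are F#, A#, B, D#, giving B major seventh.

B major seventh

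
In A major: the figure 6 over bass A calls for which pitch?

F#

Counting 5 letter steps above A lands on F; in A major, that letter is F#.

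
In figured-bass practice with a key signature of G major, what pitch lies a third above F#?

Counting 2 letter steps above F# lands on A; in G major, that letter is A.

A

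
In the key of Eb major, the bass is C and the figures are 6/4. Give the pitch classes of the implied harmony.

A fourth above C in this key is F.
A sixth above C in this key is Ab.
Together with the bass C, this spells F minor in second inversion.

C, F, Ab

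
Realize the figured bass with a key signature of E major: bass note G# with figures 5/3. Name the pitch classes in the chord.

A third above G# in this key is B.
A fifth above G# in this key is D#.
Together with the bass G#, this spells G# minor in root position.

G#, B, D#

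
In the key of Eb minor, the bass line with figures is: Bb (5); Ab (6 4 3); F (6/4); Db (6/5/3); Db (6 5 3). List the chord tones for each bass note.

Bb, Db, F | Ab, Cb, Db, F | F, Bb, Db | Db, F, Ab, Bb | Db, F, Ab, Bb

Bb (5/3): Bb, Db, F.
Ab (6/4/3): Ab, Cb, Db, F.
F (6/4): F, Bb, Db.
Db (6/5/3): Db, F, Ab, Bb.
Db (6/5/3): Db, F, Ab, Bb.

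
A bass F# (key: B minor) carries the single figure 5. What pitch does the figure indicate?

Counting 4 letter steps above F# lands on C; in B minor, that letter is C#.

C#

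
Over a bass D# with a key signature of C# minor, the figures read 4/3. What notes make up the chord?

D#, F#, G#, B

The written figures 4/3 are shorthand for 6/4/3: the 6 is implied.
A third above D# in this key is F#.
A fourth above D# in this key is G#.
A sixth above D# in this key is B.
Together with the bass D#, this spells G# minor seventh in second inversion.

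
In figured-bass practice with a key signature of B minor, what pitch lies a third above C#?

E

Counting 2 letter steps above C# lands on E; in B minor, that letter is E.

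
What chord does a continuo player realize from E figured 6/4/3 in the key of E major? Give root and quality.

A major seventh

The figures 6/4/3 indicate a seventh chord in second inversion.
In second inversion the root lies a fourth above the bass: a fourth above E in E major is A.
The chord tones are E, G#, A, C#, giving A major seventh.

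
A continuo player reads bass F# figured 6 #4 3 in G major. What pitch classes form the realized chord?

F#, A, B#, D

A third above F# in this key is A.
A fourth above F# in this key is B, raised to B# by the sharp.
A sixth above F# in this key is D.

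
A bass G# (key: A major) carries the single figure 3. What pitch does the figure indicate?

B

Counting 2 letter steps above G# lands on B; in A major, that letter is B.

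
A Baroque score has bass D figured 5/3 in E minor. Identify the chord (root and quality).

D major

The figures 5/3 indicate a triad in root position.
In root position the bass is the root, so the root is D.
The chord tones are D, F#, A, giving D major.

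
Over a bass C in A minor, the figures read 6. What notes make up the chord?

C, E, A

The written figures 6 are shorthand for 6/3: the 3 is implied.
A third above C in this key is E.
A sixth above C in this key is A.
Together with the bass C, this spells A minor in first inversion.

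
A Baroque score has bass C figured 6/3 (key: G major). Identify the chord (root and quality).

The figures 6/3 indicate a triad in first inversion.
In first inversion the root lies a sixth above the bass: a sixth above C in G major is A.
The chord tones are C, E, A, giving A minor.

A minor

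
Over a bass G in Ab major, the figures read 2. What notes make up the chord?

The written figures 2 are shorthand for 6/4/2: the 6/4 are implied.
A second above G in this key is Ab.
A fourth above G in this key is C.
A sixth above G in this key is Eb.
Together with the bass G, this spells Ab major seventh in third inversion.

G, Ab, C, Eb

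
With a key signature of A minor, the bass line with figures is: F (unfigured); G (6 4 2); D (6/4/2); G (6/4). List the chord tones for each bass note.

F, A, C | G, A, C, E | D, E, G, B | G, C, E

F (5/3): F, A, C.
G (6/4/2): G, A, C, E.
D (6/4/2): D, E, G, B.
G (6/4): G, C, E.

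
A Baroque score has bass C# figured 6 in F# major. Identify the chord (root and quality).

A# minor

The figures 6 indicate a triad in first inversion.
In first inversion the root lies a sixth above the bass: a sixth above C# in F# major is A#.
The chord tones are C#, E#, A#, giving A# minor.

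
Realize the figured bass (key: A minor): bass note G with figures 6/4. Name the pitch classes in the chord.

G, C, E

A fourth above G in this key is C.
A sixth above G in this key is E.
Together with the bass G, this spells C major in second inversion.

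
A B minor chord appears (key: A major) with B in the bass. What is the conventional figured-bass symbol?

B is the root of B minor, so the chord is in root position.
A triad in root position is figured 5/3, conventionally abbreviated (no figures — root-position triad).

no figures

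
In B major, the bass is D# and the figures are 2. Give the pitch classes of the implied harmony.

The written figures 2 are shorthand for 6/4/2: the 6/4 are implied.
A second above D# in this key is E.
A fourth above D# in this key is G#.
A sixth above D# in this key is B.
Together with the bass D#, this spells E major seventh in third inversion.

D#, E, G#, B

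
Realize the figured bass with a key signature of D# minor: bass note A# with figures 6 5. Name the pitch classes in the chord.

The written figures 6 5 are shorthand for 6/5/3: the 3 is implied.
A third above A# in this key is C#.
A fifth above A# in this key is E#.
A sixth above A# in this key is F#.
Together with the bass A#, this spells F# major seventh in first inversion.

A#, C#, E#, F#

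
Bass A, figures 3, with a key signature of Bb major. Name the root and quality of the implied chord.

The figures 3 indicate a triad in root position.
In root position the bass is the root, so the root is A.
The chord tones are A, C, Eb, giving A diminished.

A diminished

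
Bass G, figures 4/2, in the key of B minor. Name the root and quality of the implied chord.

The figures 4/2 indicate a seventh chord in third inversion.
In third inversion the root lies a second above the bass: a second above G in B minor is A.
The chord tones are G, A, C#, E, giving A dominant seventh.

A dominant seventh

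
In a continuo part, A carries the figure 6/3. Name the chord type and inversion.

Intervals of 6/3 above the bass form a triad; the bass is the third, so this is first inversion.

triad, first inversion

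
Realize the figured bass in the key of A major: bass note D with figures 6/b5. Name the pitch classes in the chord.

The written figures 6/b5 are shorthand for 6/5/3: the 3 is implied.
A third above D in this key is F#.
A fifth above D in this key is A, lowered to Ab by the flat.
A sixth above D in this key is B.

D, F#, Ab, B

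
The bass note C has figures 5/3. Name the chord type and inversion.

Intervals of 5/3 above the bass form a triad; the bass is the root, so this is root position.

triad, root position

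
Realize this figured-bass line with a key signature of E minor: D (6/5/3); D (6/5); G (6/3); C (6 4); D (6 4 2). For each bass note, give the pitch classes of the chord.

D (6/5/3): D, F#, A, B.
D (6/5/3): D, F#, A, B.
G (6/3): G, B, E.
C (6/4): C, F#, A.
D (6/4/2): D, E, G, B.

D, F#, A, B | D, F#, A, B | G, B, E | C, F#, A | D, E, G, B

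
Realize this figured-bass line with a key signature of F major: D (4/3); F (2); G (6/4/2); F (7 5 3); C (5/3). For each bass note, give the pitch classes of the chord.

D (6/4/3): D, F, G, Bb.
F (6/4/2): F, G, Bb, D.
G (6/4/2): G, A, C, E.
F (7/5/3): F, A, C, E.
C (5/3): C, E, G.

D, F, G, Bb | F, G, Bb, D | G, A, C, E | F, A, C, E | C, E, G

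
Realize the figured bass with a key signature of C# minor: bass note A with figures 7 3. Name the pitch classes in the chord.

The written figures 7 3 are shorthand for 7/5/3: the 5 is implied.
A third above A in this key is C#.
A fifth above A in this key is E.
A seventh above A in this key is G#.
Together with the bass A, this spells A major seventh in root position.

A, C#, E, G#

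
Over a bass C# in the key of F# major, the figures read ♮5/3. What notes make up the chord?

A third above C# in this key is E#.
A fifth above C# in this key is G#, made natural (G) by the ♮ figure.

C#, E#, G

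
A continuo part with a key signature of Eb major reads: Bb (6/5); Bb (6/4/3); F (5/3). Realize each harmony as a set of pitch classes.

Bb, D, F, G | Bb, D, Eb, G | F, Ab, C

Bb (6/5/3): Bb, D, F, G.
Bb (6/4/3): Bb, D, Eb, G.
F (5/3): F, Ab, C.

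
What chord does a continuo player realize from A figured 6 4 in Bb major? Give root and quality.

D minor

The figures 6 4 indicate a triad in second inversion.
In second inversion the root lies a fourth above the bass: a fourth above A in Bb major is D.
The chord tones are A, D, F, giving D minor.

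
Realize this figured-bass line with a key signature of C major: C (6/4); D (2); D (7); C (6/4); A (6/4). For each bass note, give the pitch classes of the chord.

C (6/4): C, F, A.
D (6/4/2): D, E, G, B.
D (7/5/3): D, F, A, C.
C (6/4): C, F, A.
A (6/4): A, D, F.

C, F, A | D, E, G, B | D, F, A, C | C, F, A | A, D, F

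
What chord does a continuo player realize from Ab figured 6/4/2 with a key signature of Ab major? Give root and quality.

Bb minor seventh

The figures 6/4/2 indicate a seventh chord in third inversion.
In third inversion the root lies a second above the bass: a second above Ab in Ab major is Bb.
The chord tones are Ab, Bb, Db, F, giving Bb minor seventh.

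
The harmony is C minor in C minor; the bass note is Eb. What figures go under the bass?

6

Eb is the third of C minor, so the chord is in first inversion.
A triad in first inversion is figured 6/3, conventionally abbreviated 6.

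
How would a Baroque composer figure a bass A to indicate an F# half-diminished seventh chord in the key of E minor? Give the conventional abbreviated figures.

A is the third of F# half-diminished seventh, so the chord is in first inversion.
A seventh chord in first inversion is figured 6/5/3, conventionally abbreviated 6/5.

6/5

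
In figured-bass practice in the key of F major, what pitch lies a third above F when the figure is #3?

A#

Counting 2 letter steps above F lands on A; in F major, that letter is A.
The #3 figure raises it a semitone, giving A#.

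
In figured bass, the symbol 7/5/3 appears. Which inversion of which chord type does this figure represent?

seventh chord, root position

Intervals of 7/5/3 above the bass form a seventh chord; the bass is the root, so this is root position.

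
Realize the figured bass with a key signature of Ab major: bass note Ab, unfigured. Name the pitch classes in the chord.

An unfigured bass implies 5/3.
A third above Ab in this key is C.
A fifth above Ab in this key is Eb.
Together with the bass Ab, this spells Ab major in root position.

Ab, C, Eb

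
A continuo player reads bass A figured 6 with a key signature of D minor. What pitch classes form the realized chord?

A, C, F

The written figures 6 are shorthand for 6/3: the 3 is implied.
A third above A in this key is C.
A sixth above A in this key is F.
Together with the bass A, this spells F major in first inversion.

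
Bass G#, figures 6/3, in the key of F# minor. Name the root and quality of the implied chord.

E major

The figures 6/3 indicate a triad in first inversion.
In first inversion the root lies a sixth above the bass: a sixth above G# in F# minor is E.
The chord tones are G#, B, E, giving E major.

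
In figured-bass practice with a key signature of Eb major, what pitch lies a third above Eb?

G

Counting 2 letter steps above Eb lands on G; in Eb major, that letter is G.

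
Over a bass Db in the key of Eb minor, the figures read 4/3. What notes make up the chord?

The written figures 4/3 are shorthand for 6/4/3: the 6 is implied.
A third above Db in this key is F.
A fourth above Db in this key is Gb.
A sixth above Db in this key is Bb.
Together with the bass Db, this spells Gb major seventh in second inversion.

Db, F, Gb, Bb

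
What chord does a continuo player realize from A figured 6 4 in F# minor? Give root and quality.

The figures 6 4 indicate a triad in second inversion.
In second inversion the root lies a fourth above the bass: a fourth above A in F# minor is D.
The chord tones are A, D, F#, giving D major.

D major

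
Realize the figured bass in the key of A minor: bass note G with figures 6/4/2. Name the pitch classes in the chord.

G, A, C, E

A second above G in this key is A.
A fourth above G in this key is C.
A sixth above G in this key is E.
Together with the bass G, this spells A minor seventh in third inversion.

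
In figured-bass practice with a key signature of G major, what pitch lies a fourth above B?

E

Counting 3 letter steps above B lands on E; in G major, that letter is E.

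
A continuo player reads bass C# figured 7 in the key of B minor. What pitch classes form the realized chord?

C#, E, G, B

The written figures 7 are shorthand for 7/5/3: the 5/3 are implied.
A third above C# in this key is E.
A fifth above C# in this key is G.
A seventh above C# in this key is B.
Together with the bass C#, this spells C# half-diminished seventh in root position.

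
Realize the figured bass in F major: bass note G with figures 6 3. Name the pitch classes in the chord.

A third above G in this key is Bb.
A sixth above G in this key is E.
Together with the bass G, this spells E diminished in first inversion.

G, Bb, E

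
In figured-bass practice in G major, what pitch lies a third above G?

Counting 2 letter steps above G lands on B; in G major, that letter is B.

B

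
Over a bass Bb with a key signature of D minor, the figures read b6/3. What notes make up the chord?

A third above Bb in this key is D.
A sixth above Bb in this key is G, lowered to Gb by the flat.
Together with the bass Bb, this spells Gb augmented in first inversion.

Bb, D, Gb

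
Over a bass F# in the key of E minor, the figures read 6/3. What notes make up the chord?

A third above F# in this key is A.
A sixth above F# in this key is D.
Together with the bass F#, this spells D major in first inversion.

F#, A, D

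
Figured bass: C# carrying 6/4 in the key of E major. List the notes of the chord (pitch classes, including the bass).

A fourth above C# in this key is F#.
A sixth above C# in this key is A.
Together with the bass C#, this spells F# minor in second inversion.

C#, F#, A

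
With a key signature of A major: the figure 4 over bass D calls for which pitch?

Counting 3 letter steps above D lands on G; in A major, that letter is G#.

G#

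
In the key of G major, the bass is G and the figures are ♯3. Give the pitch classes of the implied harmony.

The written figures ♯3 are shorthand for 5/3: the 5 is implied.
A third above G in this key is B, raised to B# by the sharp.
A fifth above G in this key is D.

G, B#, D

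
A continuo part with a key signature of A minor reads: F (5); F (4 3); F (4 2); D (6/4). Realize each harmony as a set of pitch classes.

F, A, C | F, A, B, D | F, G, B, D | D, G, B

F (5/3): F, A, C.
F (6/4/3): F, A, B, D.
F (6/4/2): F, G, B, D.
D (6/4): D, G, B.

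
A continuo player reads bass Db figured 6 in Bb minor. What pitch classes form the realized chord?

Db, F, Bb

The written figures 6 are shorthand for 6/3: the 3 is implied.
A third above Db in this key is F.
A sixth above Db in this key is Bb.
Together with the bass Db, this spells Bb minor in first inversion.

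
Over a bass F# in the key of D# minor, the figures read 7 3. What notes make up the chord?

F#, A#, C#, E#

The written figures 7 3 are shorthand for 7/5/3: the 5 is implied.
A third above F# in this key is A#.
A fifth above F# in this key is C#.
A seventh above F# in this key is E#.
Together with the bass F#, this spells F# major seventh in root position.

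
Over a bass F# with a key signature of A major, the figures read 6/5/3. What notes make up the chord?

A third above F# in this key is A.
A fifth above F# in this key is C#.
A sixth above F# in this key is D.
Together with the bass F#, this spells D major seventh in first inversion.

F#, A, C#, D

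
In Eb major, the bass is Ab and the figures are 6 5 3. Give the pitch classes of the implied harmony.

Ab, C, Eb, F

A third above Ab in this key is C.
A fifth above Ab in this key is Eb.
A sixth above Ab in this key is F.
Together with the bass Ab, this spells F minor seventh in first inversion.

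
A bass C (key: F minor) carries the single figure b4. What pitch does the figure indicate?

Counting 3 letter steps above C lands on F; in F minor, that letter is F.
The b4 figure lowers it a semitone, giving Fb.

Fb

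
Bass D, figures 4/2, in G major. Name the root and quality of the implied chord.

E minor seventh

The figures 4/2 indicate a seventh chord in third inversion.
In third inversion the root lies a second above the bass: a second above D in G major is E.
The chord tones are D, E, G, B, giving E minor seventh.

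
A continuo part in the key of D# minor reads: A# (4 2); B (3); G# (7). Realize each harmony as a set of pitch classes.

A# (6/4/2): A#, B, D#, F#.
B (5/3): B, D#, F#.
G# (7/5/3): G#, B, D#, F#.

A#, B, D#, F# | B, D#, F# | G#, B, D#, F#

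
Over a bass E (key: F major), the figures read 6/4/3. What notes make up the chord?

A third above E in this key is G.
A fourth above E in this key is A.
A sixth above E in this key is C.
Together with the bass E, this spells A minor seventh in second inversion.

E, G, A, C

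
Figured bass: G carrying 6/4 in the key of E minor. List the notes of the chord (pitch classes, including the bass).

A fourth above G in this key is C.
A sixth above G in this key is E.
Together with the bass G, this spells C major in second inversion.

G, C, E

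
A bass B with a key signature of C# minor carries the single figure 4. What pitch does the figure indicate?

E

Counting 3 letter steps above B lands on E; in C# minor, that letter is E.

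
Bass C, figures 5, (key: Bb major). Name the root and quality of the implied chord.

The figures 5 indicate a triad in root position.
In root position the bass is the root, so the root is C.
The chord tones are C, Eb, G, giving C minor.

C minor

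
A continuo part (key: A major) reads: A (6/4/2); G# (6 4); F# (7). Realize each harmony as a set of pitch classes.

A, B, D, F# | G#, C#, E | F#, A, C#, E

A (6/4/2): A, B, D, F#.
G# (6/4): G#, C#, E.
F# (7/5/3): F#, A, C#, E.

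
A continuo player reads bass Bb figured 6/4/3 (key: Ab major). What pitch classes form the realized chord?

A third above Bb in this key is Db.
A fourth above Bb in this key is Eb.
A sixth above Bb in this key is G.
Together with the bass Bb, this spells Eb dominant seventh in second inversion.

Bb, Db, Eb, G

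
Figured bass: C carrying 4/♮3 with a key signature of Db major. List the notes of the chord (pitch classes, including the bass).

The written figures 4/♮3 are shorthand for 6/4/3: the 6 is implied.
A third above C in this key is Eb, made natural (E) by the ♮ figure.
A fourth above C in this key is F.
A sixth above C in this key is Ab.
Together with the bass C, this spells F minor-major seventh in second inversion.

C, E, F, Ab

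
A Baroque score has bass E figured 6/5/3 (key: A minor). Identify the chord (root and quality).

The figures 6/5/3 indicate a seventh chord in first inversion.
In first inversion the root lies a sixth above the bass: a sixth above E in A minor is C.
The chord tones are E, G, B, C, giving C major seventh.

C major seventh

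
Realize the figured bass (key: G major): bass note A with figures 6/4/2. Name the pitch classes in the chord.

A second above A in this key is B.
A fourth above A in this key is D.
A sixth above A in this key is F#.
Together with the bass A, this spells B minor seventh in third inversion.

A, B, D, F#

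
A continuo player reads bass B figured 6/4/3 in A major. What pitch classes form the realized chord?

A third above B in this key is D.
A fourth above B in this key is E.
A sixth above B in this key is G#.
Together with the bass B, this spells E dominant seventh in second inversion.

B, D, E, G#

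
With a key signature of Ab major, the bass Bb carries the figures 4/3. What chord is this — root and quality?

Eb dominant seventh

The figures 4/3 indicate a seventh chord in second inversion.
In second inversion the root lies a fourth above the bass: a fourth above Bb in Ab major is Eb.
The chord tones are Bb, Db, Eb, G, giving Eb dominant seventh.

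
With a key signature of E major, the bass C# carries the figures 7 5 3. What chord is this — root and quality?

C# minor seventh

The figures 7 5 3 indicate a seventh chord in root position.
In root position the bass is the root, so the root is C#.
The chord tones are C#, E, G#, B, giving C# minor seventh.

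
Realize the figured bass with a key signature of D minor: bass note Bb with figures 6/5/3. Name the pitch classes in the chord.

A third above Bb in this key is D.
A fifth above Bb in this key is F.
A sixth above Bb in this key is G.
Together with the bass Bb, this spells G minor seventh in first inversion.

Bb, D, F, G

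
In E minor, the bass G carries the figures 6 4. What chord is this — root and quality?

The figures 6 4 indicate a triad in second inversion.
In second inversion the root lies a fourth above the bass: a fourth above G in E minor is C.
The chord tones are G, C, E, giving C major.

C major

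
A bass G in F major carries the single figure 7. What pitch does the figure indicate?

F

Counting 6 letter steps above G lands on F; in F major, that letter is F.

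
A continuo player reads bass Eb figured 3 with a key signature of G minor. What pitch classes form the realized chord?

The written figures 3 are shorthand for 5/3: the 5 is implied.
A third above Eb in this key is G.
A fifth above Eb in this key is Bb.
Together with the bass Eb, this spells Eb major in root position.

Eb, G, Bb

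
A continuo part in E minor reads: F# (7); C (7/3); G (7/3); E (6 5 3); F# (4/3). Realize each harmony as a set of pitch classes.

F#, A, C, E | C, E, G, B | G, B, D, F# | E, G, B, C | F#, A, B, D

F# (7/5/3): F#, A, C, E.
C (7/5/3): C, E, G, B.
G (7/5/3): G, B, D, F#.
E (6/5/3): E, G, B, C.
F# (6/4/3): F#, A, B, D.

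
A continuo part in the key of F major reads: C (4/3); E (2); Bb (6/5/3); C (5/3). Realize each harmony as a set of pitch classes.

C (6/4/3): C, E, F, A.
E (6/4/2): E, F, A, C.
Bb (6/5/3): Bb, D, F, G.
C (5/3): C, E, G.

C, E, F, A | E, F, A, C | Bb, D, F, G | C, E, G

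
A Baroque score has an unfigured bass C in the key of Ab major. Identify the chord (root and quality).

An unfigured bass indicates a triad in root position.
In root position the bass is the root, so the root is C.
The chord tones are C, Eb, G, giving C minor.

C minor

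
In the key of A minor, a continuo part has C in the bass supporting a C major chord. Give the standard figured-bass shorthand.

C is the root of C major, so the chord is in root position.
A triad in root position is figured 5/3, conventionally abbreviated (no figures — root-position triad).

no figures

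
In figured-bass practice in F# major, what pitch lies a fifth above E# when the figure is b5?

Bb

Counting 4 letter steps above E# lands on B; in F# major, that letter is B.
The b5 figure lowers it a semitone, giving Bb.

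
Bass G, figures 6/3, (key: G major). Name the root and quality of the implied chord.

E minor

The figures 6/3 indicate a triad in first inversion.
In first inversion the root lies a sixth above the bass: a sixth above G in G major is E.
The chord tones are G, B, E, giving E minor.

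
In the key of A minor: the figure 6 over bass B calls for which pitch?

G

Counting 5 letter steps above B lands on G; in A minor, that letter is G.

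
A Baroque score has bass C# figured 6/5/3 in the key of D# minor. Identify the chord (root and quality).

A# minor seventh

The figures 6/5/3 indicate a seventh chord in first inversion.
In first inversion the root lies a sixth above the bass: a sixth above C# in D# minor is A#.
The chord tones are C#, E#, G#, A#, giving A# minor seventh.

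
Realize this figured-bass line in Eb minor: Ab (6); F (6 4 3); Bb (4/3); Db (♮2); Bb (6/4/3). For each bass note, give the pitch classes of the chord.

Ab, Cb, F | F, Ab, Bb, Db | Bb, Db, Eb, Gb | Db, E, Gb, Bb | Bb, Db, Eb, Gb

Ab (6/3): Ab, Cb, F.
F (6/4/3): F, Ab, Bb, Db.
Bb (6/4/3): Bb, Db, Eb, Gb.
Db (6/4/♮2): Db, E, Gb, Bb.
Bb (6/4/3): Bb, Db, Eb, Gb.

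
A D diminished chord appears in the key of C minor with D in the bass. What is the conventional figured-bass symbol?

no figures

D is the root of D diminished, so the chord is in root position.
A triad in root position is figured 5/3, conventionally abbreviated (no figures — root-position triad).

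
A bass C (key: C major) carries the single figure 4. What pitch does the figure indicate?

Counting 3 letter steps above C lands on F; in C major, that letter is F.

F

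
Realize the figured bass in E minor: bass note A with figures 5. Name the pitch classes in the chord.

The written figures 5 are shorthand for 5/3: the 3 is implied.
A third above A in this key is C.
A fifth above A in this key is E.
Together with the bass A, this spells A minor in root position.

A, C, E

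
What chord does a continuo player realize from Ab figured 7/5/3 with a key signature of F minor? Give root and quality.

Ab major seventh

The figures 7/5/3 indicate a seventh chord in root position.
In root position the bass is the root, so the root is Ab.
The chord tones are Ab, C, Eb, G, giving Ab major seventh.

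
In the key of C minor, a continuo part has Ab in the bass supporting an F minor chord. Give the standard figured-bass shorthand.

Ab is the third of F minor, so the chord is in first inversion.
A triad in first inversion is figured 6/3, conventionally abbreviated 6.

6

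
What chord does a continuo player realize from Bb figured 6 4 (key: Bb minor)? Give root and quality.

The figures 6 4 indicate a triad in second inversion.
In second inversion the root lies a fourth above the bass: a fourth above Bb in Bb minor is Eb.
The chord tones are Bb, Eb, Gb, giving Eb minor.

Eb minor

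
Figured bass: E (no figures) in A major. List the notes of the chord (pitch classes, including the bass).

An unfigured bass implies 5/3.
A third above E in this key is G#.
A fifth above E in this key is B.
Together with the bass E, this spells E major in root position.

E, G#, B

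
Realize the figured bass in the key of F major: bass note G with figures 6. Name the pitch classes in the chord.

The written figures 6 are shorthand for 6/3: the 3 is implied.
A third above G in this key is Bb.
A sixth above G in this key is E.
Together with the bass G, this spells E diminished in first inversion.

G, Bb, E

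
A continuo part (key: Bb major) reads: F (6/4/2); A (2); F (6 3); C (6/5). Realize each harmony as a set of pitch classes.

F, G, Bb, D | A, Bb, D, F | F, A, D | C, Eb, G, A

F (6/4/2): F, G, Bb, D.
A (6/4/2): A, Bb, D, F.
F (6/3): F, A, D.
C (6/5/3): C, Eb, G, A.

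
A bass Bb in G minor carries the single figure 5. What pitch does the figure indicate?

Counting 4 letter steps above Bb lands on F; in G minor, that letter is F.

F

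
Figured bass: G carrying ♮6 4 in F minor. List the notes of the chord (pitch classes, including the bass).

G, C, E

A fourth above G in this key is C.
A sixth above G in this key is Eb, made natural (E) by the ♮ figure.
Together with the bass G, this spells C major in second inversion.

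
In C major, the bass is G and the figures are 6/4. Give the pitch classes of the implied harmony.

A fourth above G in this key is C.
A sixth above G in this key is E.
Together with the bass G, this spells C major in second inversion.

G, C, E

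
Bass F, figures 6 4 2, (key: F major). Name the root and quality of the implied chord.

G minor seventh

The figures 6 4 2 indicate a seventh chord in third inversion.
In third inversion the root lies a second above the bass: a second above F in F major is G.
The chord tones are F, G, Bb, D, giving G minor seventh.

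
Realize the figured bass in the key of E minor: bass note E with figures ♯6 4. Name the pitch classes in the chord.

A fourth above E in this key is A.
A sixth above E in this key is C, raised to C# by the sharp.
Together with the bass E, this spells A major in second inversion.

E, A, C#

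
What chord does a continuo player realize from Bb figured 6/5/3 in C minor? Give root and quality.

The figures 6/5/3 indicate a seventh chord in first inversion.
In first inversion the root lies a sixth above the bass: a sixth above Bb in C minor is G.
The chord tones are Bb, D, F, G, giving G minor seventh.

G minor seventh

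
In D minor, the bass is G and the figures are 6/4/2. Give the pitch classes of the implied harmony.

A second above G in this key is A.
A fourth above G in this key is C.
A sixth above G in this key is E.
Together with the bass G, this spells A minor seventh in third inversion.

G, A, C, E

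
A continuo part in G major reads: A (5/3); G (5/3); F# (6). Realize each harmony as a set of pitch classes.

A, C, E | G, B, D | F#, A, D

A (5/3): A, C, E.
G (5/3): G, B, D.
F# (6/3): F#, A, D.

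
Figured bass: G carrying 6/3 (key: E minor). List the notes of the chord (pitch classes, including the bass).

G, B, E

A third above G in this key is B.
A sixth above G in this key is E.
Together with the bass G, this spells E minor in first inversion.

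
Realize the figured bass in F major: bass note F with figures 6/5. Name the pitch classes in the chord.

F, A, C, D

The written figures 6/5 are shorthand for 6/5/3: the 3 is implied.
A third above F in this key is A.
A fifth above F in this key is C.
A sixth above F in this key is D.
Together with the bass F, this spells D minor seventh in first inversion.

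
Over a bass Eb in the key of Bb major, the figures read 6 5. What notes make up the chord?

The written figures 6 5 are shorthand for 6/5/3: the 3 is implied.
A third above Eb in this key is G.
A fifth above Eb in this key is Bb.
A sixth above Eb in this key is C.
Together with the bass Eb, this spells C minor seventh in first inversion.

Eb, G, Bb, C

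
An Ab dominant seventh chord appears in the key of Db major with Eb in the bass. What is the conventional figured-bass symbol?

4/3

Eb is the fifth of Ab dominant seventh, so the chord is in second inversion.
A seventh chord in second inversion is figured 6/4/3, conventionally abbreviated 4/3.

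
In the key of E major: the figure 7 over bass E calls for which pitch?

Counting 6 letter steps above E lands on D; in E major, that letter is D#.

D#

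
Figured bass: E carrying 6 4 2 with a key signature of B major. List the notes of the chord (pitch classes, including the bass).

E, F#, A#, C#

A second above E in this key is F#.
A fourth above E in this key is A#.
A sixth above E in this key is C#.
Together with the bass E, this spells F# dominant seventh in third inversion.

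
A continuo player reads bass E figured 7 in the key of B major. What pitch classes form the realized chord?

The written figures 7 are shorthand for 7/5/3: the 5/3 are implied.
A third above E in this key is G#.
A fifth above E in this key is B.
A seventh above E in this key is D#.
Together with the bass E, this spells E major seventh in root position.

E, G#, B, D#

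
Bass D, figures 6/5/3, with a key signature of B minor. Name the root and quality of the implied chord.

B minor seventh

The figures 6/5/3 indicate a seventh chord in first inversion.
In first inversion the root lies a sixth above the bass: a sixth above D in B minor is B.
The chord tones are D, F#, A, B, giving B minor seventh.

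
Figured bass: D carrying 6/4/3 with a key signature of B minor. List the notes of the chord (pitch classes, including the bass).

D, F#, G, B

A third above D in this key is F#.
A fourth above D in this key is G.
A sixth above D in this key is B.
Together with the bass D, this spells G major seventh in second inversion.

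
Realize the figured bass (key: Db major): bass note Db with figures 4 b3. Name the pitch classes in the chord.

Db, Fb, Gb, Bb

The written figures 4 b3 are shorthand for 6/4/3: the 6 is implied.
A third above Db in this key is F, lowered to Fb by the flat.
A fourth above Db in this key is Gb.
A sixth above Db in this key is Bb.
Together with the bass Db, this spells Gb dominant seventh in second inversion.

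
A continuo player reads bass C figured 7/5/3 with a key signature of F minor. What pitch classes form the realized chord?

A third above C in this key is Eb.
A fifth above C in this key is G.
A seventh above C in this key is Bb.
Together with the bass C, this spells C minor seventh in root position.

C, Eb, G, Bb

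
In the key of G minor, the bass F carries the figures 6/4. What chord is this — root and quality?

The figures 6/4 indicate a triad in second inversion.
In second inversion the root lies a fourth above the bass: a fourth above F in G minor is Bb.
The chord tones are F, Bb, D, giving Bb major.

Bb major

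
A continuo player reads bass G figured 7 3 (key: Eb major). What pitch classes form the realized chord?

The written figures 7 3 are shorthand for 7/5/3: the 5 is implied.
A third above G in this key is Bb.
A fifth above G in this key is D.
A seventh above G in this key is F.
Together with the bass G, this spells G minor seventh in root position.

G, Bb, D, F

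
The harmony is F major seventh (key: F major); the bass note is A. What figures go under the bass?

A is the third of F major seventh, so the chord is in first inversion.
A seventh chord in first inversion is figured 6/5/3, conventionally abbreviated 6/5.

6/5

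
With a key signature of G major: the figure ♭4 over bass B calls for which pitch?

Eb

Counting 3 letter steps above B lands on E; in G major, that letter is E.
The b4 figure lowers it a semitone, giving Eb.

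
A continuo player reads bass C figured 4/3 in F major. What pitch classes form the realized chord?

C, E, F, A

The written figures 4/3 are shorthand for 6/4/3: the 6 is implied.
A third above C in this key is E.
A fourth above C in this key is F.
A sixth above C in this key is A.
Together with the bass C, this spells F major seventh in second inversion.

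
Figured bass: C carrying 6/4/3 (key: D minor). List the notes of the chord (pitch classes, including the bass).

A third above C in this key is E.
A fourth above C in this key is F.
A sixth above C in this key is A.
Together with the bass C, this spells F major seventh in second inversion.

C, E, F, A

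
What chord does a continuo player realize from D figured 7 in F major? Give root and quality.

The figures 7 indicate a seventh chord in root position.
In root position the bass is the root, so the root is D.
The chord tones are D, F, A, C, giving D minor seventh.

D minor seventh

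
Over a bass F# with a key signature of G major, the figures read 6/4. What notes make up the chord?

A fourth above F# in this key is B.
A sixth above F# in this key is D.
Together with the bass F#, this spells B minor in second inversion.

F#, B, D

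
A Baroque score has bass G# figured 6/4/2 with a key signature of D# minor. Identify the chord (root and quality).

A# minor seventh

The figures 6/4/2 indicate a seventh chord in third inversion.
In third inversion the root lies a second above the bass: a second above G# in D# minor is A#.
The chord tones are G#, A#, C#, E#, giving A# minor seventh.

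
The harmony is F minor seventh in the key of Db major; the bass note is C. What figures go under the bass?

4/3

C is the fifth of F minor seventh, so the chord is in second inversion.
A seventh chord in second inversion is figured 6/4/3, conventionally abbreviated 4/3.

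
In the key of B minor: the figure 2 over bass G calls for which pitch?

Counting 1 letter step above G lands on A; in B minor, that letter is A.

A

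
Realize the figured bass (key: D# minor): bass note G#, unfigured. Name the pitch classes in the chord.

G#, B, D#

An unfigured bass implies 5/3.
A third above G# in this key is B.
A fifth above G# in this key is D#.
Together with the bass G#, this spells G# minor in root position.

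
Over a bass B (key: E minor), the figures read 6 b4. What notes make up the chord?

A fourth above B in this key is E, lowered to Eb by the flat.
A sixth above B in this key is G.
Together with the bass B, this spells Eb augmented in second inversion.

B, Eb, G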